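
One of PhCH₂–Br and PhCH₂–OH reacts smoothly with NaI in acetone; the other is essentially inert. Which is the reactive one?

PhCH₂–Br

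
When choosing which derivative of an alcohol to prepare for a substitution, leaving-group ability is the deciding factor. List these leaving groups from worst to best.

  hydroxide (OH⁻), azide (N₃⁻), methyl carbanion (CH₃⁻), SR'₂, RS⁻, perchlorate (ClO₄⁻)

perchlorate (ClO₄⁻): pKₐ(HClO₄) ≈ -10
SR'₂: pKₐ(R'₂SH⁺) ≈ -7
azide (N₃⁻): pKₐ(HN₃) ≈ 4.7
RS⁻: pKₐ(RSH (a thiol)) ≈ 10.5
hydroxide (OH⁻): pKₐ(H₂O) ≈ 15.7 — strong base; essentially never leaves without prior activation
methyl carbanion (CH₃⁻): pKₐ(CH₄) ≈ 48 — unstabilised carbanion; the worst conceivable leaving group
Listed from poorest to best leaving group as asked.

methyl carbanion (CH₃⁻) < hydroxide (OH⁻) < RS⁻ < azide (N₃⁻) < SR'₂ < perchlorate (ClO₄⁻)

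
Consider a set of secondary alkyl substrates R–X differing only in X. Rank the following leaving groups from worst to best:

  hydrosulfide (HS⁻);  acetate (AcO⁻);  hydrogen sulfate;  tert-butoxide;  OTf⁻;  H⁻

H⁻ < tert-butoxide < hydrosulfide (HS⁻) < acetate (AcO⁻) < hydrogen sulfate < OTf⁻

Rank by basicity of the departing species: weakest base leaves most easily.
OTf⁻: pKₐ(CF₃SO₃H (triflic acid)) ≈ -14
hydrogen sulfate: pKₐ(H₂SO₄) ≈ -3
acetate (AcO⁻): pKₐ(CH₃COOH) ≈ 4.8
hydrosulfide (HS⁻): pKₐ(H₂S) ≈ 7
tert-butoxide: pKₐ(t-BuOH) ≈ 18 — bulky, strongly basic alkoxide
H⁻: pKₐ(H₂) ≈ 36
Reversing gives the worst-to-best order requested.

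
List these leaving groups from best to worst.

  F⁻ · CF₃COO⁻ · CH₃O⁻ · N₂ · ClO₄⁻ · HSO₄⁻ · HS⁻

N₂: no meaningful conjugate acid; N₂ departs as an exceptionally stable neutral molecule
ClO₄⁻: pKₐ(HClO₄) ≈ -10 — extremely weak base; rarely used for safety reasons
HSO₄⁻: pKₐ(H₂SO₄) ≈ -3
CF₃COO⁻: pKₐ(CF₃COOH) ≈ 0.2
F⁻: pKₐ(HF) ≈ 3.2 — small and strongly basic; the poor halide leaving group
HS⁻: pKₐ(H₂S) ≈ 7
CH₃O⁻: pKₐ(CH₃OH) ≈ 15.5

N₂ > ClO₄⁻ > HSO₄⁻ > CF₃COO⁻ > F⁻ > HS⁻ > CH₃O⁻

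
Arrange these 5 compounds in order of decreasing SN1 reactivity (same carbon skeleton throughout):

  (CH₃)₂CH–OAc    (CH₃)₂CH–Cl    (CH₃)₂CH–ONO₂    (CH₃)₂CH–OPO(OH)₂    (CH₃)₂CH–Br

(CH₃)₂CH–Br > (CH₃)₂CH–Cl > (CH₃)₂CH–ONO₂ > (CH₃)₂CH–OPO(OH)₂ > (CH₃)₂CH–OAc

The skeletons are identical, so relative rate is governed entirely by leaving-group ability.
The more stable X⁻ (or X) is on its own — i.e. the weaker a base it is — the better a leaving group it makes.
(CH₃)₂CH–Br loses Br⁻: pKₐ(HBr) ≈ -9
(CH₃)₂CH–Cl loses Cl⁻: pKₐ(HCl) ≈ -7
(CH₃)₂CH–ONO₂ loses NO₃⁻: pKₐ(HNO₃) ≈ -1.3
(CH₃)₂CH–OPO(OH)₂ loses H₂PO₄⁻: pKₐ(H₃PO₄) ≈ 2.1
(CH₃)₂CH–OAc loses AcO⁻: pKₐ(CH₃COOH) ≈ 4.8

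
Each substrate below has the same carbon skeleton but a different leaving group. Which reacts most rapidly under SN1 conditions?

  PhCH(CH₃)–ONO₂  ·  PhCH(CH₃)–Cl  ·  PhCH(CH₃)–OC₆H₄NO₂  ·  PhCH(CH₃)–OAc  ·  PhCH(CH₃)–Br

Same R in every case — rank the leaving groups.
A good leaving group is a weak base: the lower the pKₐ of its conjugate acid, the more readily it departs.
PhCH(CH₃)–Br loses Br⁻: pKₐ(HBr) ≈ -9
PhCH(CH₃)–Cl loses Cl⁻: pKₐ(HCl) ≈ -7
PhCH(CH₃)–ONO₂ loses NO₃⁻: pKₐ(HNO₃) ≈ -1.3
PhCH(CH₃)–OAc loses AcO⁻: pKₐ(CH₃COOH) ≈ 4.8
PhCH(CH₃)–OC₆H₄NO₂ loses p-O₂N–C₆H₄–O⁻: pKₐ(p-nitrophenol) ≈ 7.2

PhCH(CH₃)–Br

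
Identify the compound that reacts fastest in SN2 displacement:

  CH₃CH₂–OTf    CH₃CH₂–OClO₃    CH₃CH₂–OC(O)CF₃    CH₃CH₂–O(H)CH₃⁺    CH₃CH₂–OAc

CH₃CH₂–OTf

Identical carbon frameworks mean the comparison reduces to leaving-group quality.
The more stable X⁻ (or X) is on its own — i.e. the weaker a base it is — the better a leaving group it makes.
CH₃CH₂–OTf loses OTf⁻: pKₐ(CF₃SO₃H (triflic acid)) ≈ -14
CH₃CH₂–OClO₃ loses ClO₄⁻: pKₐ(HClO₄) ≈ -10
CH₃CH₂–O(H)CH₃⁺ loses R'OH: pKₐ(R'OH₂⁺) ≈ -2.4
CH₃CH₂–OC(O)CF₃ loses CF₃COO⁻: pKₐ(CF₃COOH) ≈ 0.2
CH₃CH₂–OAc loses AcO⁻: pKₐ(CH₃COOH) ≈ 4.8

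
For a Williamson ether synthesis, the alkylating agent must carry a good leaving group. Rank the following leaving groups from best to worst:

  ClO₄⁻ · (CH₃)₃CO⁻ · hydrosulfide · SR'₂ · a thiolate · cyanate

Rank by basicity of the departing species: weakest base leaves most easily.
ClO₄⁻: pKₐ(HClO₄) ≈ -10
SR'₂: pKₐ(R'₂SH⁺) ≈ -7
cyanate: pKₐ(HOCN) ≈ 3.5
hydrosulfide: pKₐ(H₂S) ≈ 7
a thiolate: pKₐ(RSH (a thiol)) ≈ 10.5
(CH₃)₃CO⁻: pKₐ(t-BuOH) ≈ 18

ClO₄⁻ > SR'₂ > cyanate > hydrosulfide > a thiolate > (CH₃)₃CO⁻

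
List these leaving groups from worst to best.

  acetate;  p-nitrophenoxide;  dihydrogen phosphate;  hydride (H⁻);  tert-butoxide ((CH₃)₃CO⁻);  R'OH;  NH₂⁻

NH₂⁻ < hydride (H⁻) < tert-butoxide ((CH₃)₃CO⁻) < p-nitrophenoxide < acetate < dihydrogen phosphate < R'OH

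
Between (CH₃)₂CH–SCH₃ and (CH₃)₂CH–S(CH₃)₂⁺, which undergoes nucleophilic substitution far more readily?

(CH₃)₂CH–S(CH₃)₂⁺

From (CH₃)₂CH–SCH₃ the departing group would be RS⁻ (pKₐ(RSH (a thiol)) ≈ 10.5). Moderately basic; rarely leaves without activation.
From (CH₃)₂CH–S(CH₃)₂⁺ the leaving group is SR'₂ (pKₐ(R'₂SH⁺) ≈ -7). Neutral; leaves from a sulfonium salt (R–SR'₂⁺).
(In practice (CH₃)₂CH–S(CH₃)₂⁺ is made from (CH₃)₂CH–SCH₃ by S-methylation with CH₃I, allowing neutral dimethyl sulfide, rather than methanethiolate, to depart.)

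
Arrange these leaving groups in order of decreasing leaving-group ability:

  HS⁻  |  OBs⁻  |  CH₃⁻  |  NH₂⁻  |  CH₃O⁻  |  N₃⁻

OBs⁻ > N₃⁻ > HS⁻ > CH₃O⁻ > NH₂⁻ > CH₃⁻

Rank by basicity of the departing species: weakest base leaves most easily.
OBs⁻: pKₐ(p-BrC₆H₄SO₃H) ≈ -2.8
N₃⁻: pKₐ(HN₃) ≈ 4.7
HS⁻: pKₐ(H₂S) ≈ 7 — larger and more polarisable than the oxygen analogue
CH₃O⁻: pKₐ(CH₃OH) ≈ 15.5
NH₂⁻: pKₐ(NH₃) ≈ 38 — extremely strong base; never a leaving group
CH₃⁻: pKₐ(CH₄) ≈ 48 — unstabilised carbanion; the worst conceivable leaving group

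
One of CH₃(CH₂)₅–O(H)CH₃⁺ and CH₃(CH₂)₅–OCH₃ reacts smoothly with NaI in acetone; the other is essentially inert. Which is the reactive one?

CH₃(CH₂)₅–O(H)CH₃⁺

From CH₃(CH₂)₅–OCH₃ the departing group would be CH₃O⁻ (pKₐ(CH₃OH) ≈ 15.5). Strong base; alkoxides do not leave unassisted.
From CH₃(CH₂)₅–O(H)CH₃⁺ the leaving group is R'OH (pKₐ(R'OH₂⁺) ≈ -2.4). Neutral; leaves from a protonated ether (an oxonium ion, R–O(H)R'⁺).
(In practice CH₃(CH₂)₅–O(H)CH₃⁺ is made from CH₃(CH₂)₅–OCH₃ by protonation with concentrated HI, allowing neutral methanol, rather than methoxide, to depart.)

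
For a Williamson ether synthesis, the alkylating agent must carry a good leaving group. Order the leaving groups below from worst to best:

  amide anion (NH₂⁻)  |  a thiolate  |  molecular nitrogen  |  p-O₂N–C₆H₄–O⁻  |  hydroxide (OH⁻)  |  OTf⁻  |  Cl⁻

molecular nitrogen: no meaningful conjugate acid; N₂ departs as an exceptionally stable neutral molecule
OTf⁻: pKₐ(CF₃SO₃H (triflic acid)) ≈ -14 — charge spread over three oxygens and a CF₃ group; the premier leaving group in synthesis
Cl⁻: pKₐ(HCl) ≈ -7 — moderately weak base
p-O₂N–C₆H₄–O⁻: pKₐ(p-nitrophenol) ≈ 7.2
a thiolate: pKₐ(RSH (a thiol)) ≈ 10.5 — moderately basic; rarely leaves without activation
hydroxide (OH⁻): pKₐ(H₂O) ≈ 15.7 — strong base; essentially never leaves without prior activation
amide anion (NH₂⁻): pKₐ(NH₃) ≈ 38 — extremely strong base; never a leaving group
Listed from poorest to best leaving group as asked.

amide anion (NH₂⁻) < hydroxide (OH⁻) < a thiolate < p-O₂N–C₆H₄–O⁻ < Cl⁻ < OTf⁻ < molecular nitrogen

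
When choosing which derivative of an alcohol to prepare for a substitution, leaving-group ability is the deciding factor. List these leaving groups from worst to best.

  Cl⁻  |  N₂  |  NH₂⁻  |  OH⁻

NH₂⁻ < OH⁻ < Cl⁻ < N₂

N₂: no meaningful conjugate acid; N₂ departs as an exceptionally stable neutral molecule
Cl⁻: pKₐ(HCl) ≈ -7 — moderately weak base
OH⁻: pKₐ(H₂O) ≈ 15.7
NH₂⁻: pKₐ(NH₃) ≈ 38
Listed from poorest to best leaving group as asked.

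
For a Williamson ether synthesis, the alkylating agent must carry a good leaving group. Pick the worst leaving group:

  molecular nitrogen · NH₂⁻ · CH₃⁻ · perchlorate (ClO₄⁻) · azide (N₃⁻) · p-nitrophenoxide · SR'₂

molecular nitrogen: no meaningful conjugate acid; N₂ departs as an exceptionally stable neutral molecule
perchlorate (ClO₄⁻): pKₐ(HClO₄) ≈ -10
SR'₂: pKₐ(R'₂SH⁺) ≈ -7
azide (N₃⁻): pKₐ(HN₃) ≈ 4.7
p-nitrophenoxide: pKₐ(p-nitrophenol) ≈ 7.2
NH₂⁻: pKₐ(NH₃) ≈ 38
CH₃⁻: pKₐ(CH₄) ≈ 48

CH₃⁻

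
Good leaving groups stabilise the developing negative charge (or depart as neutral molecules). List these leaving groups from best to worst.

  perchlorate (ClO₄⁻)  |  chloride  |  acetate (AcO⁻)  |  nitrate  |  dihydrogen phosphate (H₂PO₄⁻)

perchlorate (ClO₄⁻) > chloride > nitrate > dihydrogen phosphate (H₂PO₄⁻) > acetate (AcO⁻)

perchlorate (ClO₄⁻): pKₐ(HClO₄) ≈ -10
chloride: pKₐ(HCl) ≈ -7 — moderately weak base
nitrate: pKₐ(HNO₃) ≈ -1.3 — resonance-delocalised over three oxygens
dihydrogen phosphate (H₂PO₄⁻): pKₐ(H₃PO₄) ≈ 2.1 — moderate base; biological leaving group after further activation
acetate (AcO⁻): pKₐ(CH₃COOH) ≈ 4.8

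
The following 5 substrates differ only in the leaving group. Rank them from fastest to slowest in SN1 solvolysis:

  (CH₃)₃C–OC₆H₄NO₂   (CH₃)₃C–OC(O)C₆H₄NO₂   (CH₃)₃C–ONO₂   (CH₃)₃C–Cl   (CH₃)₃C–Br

With the same alkyl group throughout, only the leaving group differentiates the rates.
The more stable X⁻ (or X) is on its own — i.e. the weaker a base it is — the better a leaving group it makes.
(CH₃)₃C–Br loses Br⁻: pKₐ(HBr) ≈ -9
(CH₃)₃C–Cl loses Cl⁻: pKₐ(HCl) ≈ -7
(CH₃)₃C–ONO₂ loses NO₃⁻: pKₐ(HNO₃) ≈ -1.3
(CH₃)₃C–OC(O)C₆H₄NO₂ loses p-O₂N–C₆H₄–COO⁻: pKₐ(p-nitrobenzoic acid) ≈ 3.4
(CH₃)₃C–OC₆H₄NO₂ loses p-O₂N–C₆H₄–O⁻: pKₐ(p-nitrophenol) ≈ 7.2

(CH₃)₃C–Br > (CH₃)₃C–Cl > (CH₃)₃C–ONO₂ > (CH₃)₃C–OC(O)C₆H₄NO₂ > (CH₃)₃C–OC₆H₄NO₂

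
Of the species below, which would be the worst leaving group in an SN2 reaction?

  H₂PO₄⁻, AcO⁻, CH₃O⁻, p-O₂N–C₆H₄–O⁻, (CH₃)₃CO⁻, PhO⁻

(CH₃)₃CO⁻

H₂PO₄⁻: pKₐ(H₃PO₄) ≈ 2.1
AcO⁻: pKₐ(CH₃COOH) ≈ 4.8
p-O₂N–C₆H₄–O⁻: pKₐ(p-nitrophenol) ≈ 7.2
PhO⁻: pKₐ(C₆H₅OH (phenol)) ≈ 10
CH₃O⁻: pKₐ(CH₃OH) ≈ 15.5
(CH₃)₃CO⁻: pKₐ(t-BuOH) ≈ 18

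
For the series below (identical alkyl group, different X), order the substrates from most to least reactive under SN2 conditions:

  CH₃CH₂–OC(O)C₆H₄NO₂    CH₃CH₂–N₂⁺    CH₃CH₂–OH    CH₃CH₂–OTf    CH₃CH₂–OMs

The skeletons are identical, so relative rate is governed entirely by leaving-group ability.
A good leaving group is a weak base: the lower the pKₐ of its conjugate acid, the more readily it departs.
CH₃CH₂–N₂⁺ loses N₂: no meaningful conjugate acid; N₂ departs as an exceptionally stable neutral molecule
CH₃CH₂–OTf loses OTf⁻: pKₐ(CF₃SO₃H (triflic acid)) ≈ -14
CH₃CH₂–OMs loses OMs⁻: pKₐ(CH₃SO₃H (MsOH)) ≈ -1.9
CH₃CH₂–OC(O)C₆H₄NO₂ loses p-O₂N–C₆H₄–COO⁻: pKₐ(p-nitrobenzoic acid) ≈ 3.4
CH₃CH₂–OH loses OH⁻: pKₐ(H₂O) ≈ 15.7

CH₃CH₂–N₂⁺ > CH₃CH₂–OTf > CH₃CH₂–OMs > CH₃CH₂–OC(O)C₆H₄NO₂ > CH₃CH₂–OH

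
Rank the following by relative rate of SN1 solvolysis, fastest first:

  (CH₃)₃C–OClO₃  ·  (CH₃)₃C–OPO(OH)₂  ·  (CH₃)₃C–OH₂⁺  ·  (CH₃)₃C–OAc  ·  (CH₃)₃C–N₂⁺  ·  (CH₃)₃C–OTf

(CH₃)₃C–N₂⁺ > (CH₃)₃C–OTf > (CH₃)₃C–OClO₃ > (CH₃)₃C–OH₂⁺ > (CH₃)₃C–OPO(OH)₂ > (CH₃)₃C–OAc

The skeletons are identical, so relative rate is governed entirely by leaving-group ability.
The more stable X⁻ (or X) is on its own — i.e. the weaker a base it is — the better a leaving group it makes.
(CH₃)₃C–N₂⁺ loses N₂: no meaningful conjugate acid; N₂ departs as an exceptionally stable neutral molecule
(CH₃)₃C–OTf loses OTf⁻: pKₐ(CF₃SO₃H (triflic acid)) ≈ -14
(CH₃)₃C–OClO₃ loses ClO₄⁻: pKₐ(HClO₄) ≈ -10
(CH₃)₃C–OH₂⁺ loses H₂O: pKₐ(H₃O⁺) ≈ -1.7
(CH₃)₃C–OPO(OH)₂ loses H₂PO₄⁻: pKₐ(H₃PO₄) ≈ 2.1
(CH₃)₃C–OAc loses AcO⁻: pKₐ(CH₃COOH) ≈ 4.8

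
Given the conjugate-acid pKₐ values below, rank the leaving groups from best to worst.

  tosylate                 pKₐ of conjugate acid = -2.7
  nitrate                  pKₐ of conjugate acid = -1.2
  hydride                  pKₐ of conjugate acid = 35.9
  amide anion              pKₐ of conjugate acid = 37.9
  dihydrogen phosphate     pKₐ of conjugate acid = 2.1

tosylate > nitrate > dihydrogen phosphate > hydride > amide anion

Lower conjugate-acid pKₐ ⇒ weaker base ⇒ better leaving group.
Sorting by the given values: tosylate (-2.7), nitrate (-1.2), dihydrogen phosphate (2.1), hydride (35.9), amide anion (37.9).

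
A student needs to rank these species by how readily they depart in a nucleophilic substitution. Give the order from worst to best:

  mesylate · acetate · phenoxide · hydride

mesylate: pKₐ(CH₃SO₃H (MsOH)) ≈ -1.9
acetate: pKₐ(CH₃COOH) ≈ 4.8
phenoxide: pKₐ(C₆H₅OH (phenol)) ≈ 10
hydride: pKₐ(H₂) ≈ 36
Reversing gives the worst-to-best order requested.

hydride < phenoxide < acetate < mesylate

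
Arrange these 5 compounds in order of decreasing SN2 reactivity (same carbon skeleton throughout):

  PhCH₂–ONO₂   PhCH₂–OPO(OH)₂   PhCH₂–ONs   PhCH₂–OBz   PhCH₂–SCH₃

With the same alkyl group throughout, only the leaving group differentiates the rates.
A good leaving group is a weak base: the lower the pKₐ of its conjugate acid, the more readily it departs.
PhCH₂–ONs loses ONs⁻: pKₐ(p-O₂NC₆H₄SO₃H) ≈ -3.5
PhCH₂–ONO₂ loses NO₃⁻: pKₐ(HNO₃) ≈ -1.3
PhCH₂–OPO(OH)₂ loses H₂PO₄⁻: pKₐ(H₃PO₄) ≈ 2.1
PhCH₂–OBz loses PhCOO⁻: pKₐ(C₆H₅COOH) ≈ 4.2
PhCH₂–SCH₃ loses RS⁻: pKₐ(RSH (a thiol)) ≈ 10.5

PhCH₂–ONs > PhCH₂–ONO₂ > PhCH₂–OPO(OH)₂ > PhCH₂–OBz > PhCH₂–SCH₃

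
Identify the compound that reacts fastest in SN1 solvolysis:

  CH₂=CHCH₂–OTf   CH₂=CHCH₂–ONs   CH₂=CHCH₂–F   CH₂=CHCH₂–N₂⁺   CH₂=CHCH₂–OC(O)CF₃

With the same alkyl group throughout, only the leaving group differentiates the rates.
Rank by basicity of the departing species: weakest base leaves most easily.
CH₂=CHCH₂–N₂⁺ loses N₂: no meaningful conjugate acid; N₂ departs as an exceptionally stable neutral molecule
CH₂=CHCH₂–OTf loses OTf⁻: pKₐ(CF₃SO₃H (triflic acid)) ≈ -14
CH₂=CHCH₂–ONs loses ONs⁻: pKₐ(p-O₂NC₆H₄SO₃H) ≈ -3.5
CH₂=CHCH₂–OC(O)CF₃ loses CF₃COO⁻: pKₐ(CF₃COOH) ≈ 0.2
CH₂=CHCH₂–F loses F⁻: pKₐ(HF) ≈ 3.2

CH₂=CHCH₂–N₂⁺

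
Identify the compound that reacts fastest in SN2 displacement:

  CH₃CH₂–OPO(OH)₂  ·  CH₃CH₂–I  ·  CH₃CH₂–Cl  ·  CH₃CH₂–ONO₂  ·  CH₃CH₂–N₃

Same R in every case — rank the leaving groups.
The more stable X⁻ (or X) is on its own — i.e. the weaker a base it is — the better a leaving group it makes.
CH₃CH₂–I loses I⁻: pKₐ(HI) ≈ -10
CH₃CH₂–Cl loses Cl⁻: pKₐ(HCl) ≈ -7
CH₃CH₂–ONO₂ loses NO₃⁻: pKₐ(HNO₃) ≈ -1.3
CH₃CH₂–OPO(OH)₂ loses H₂PO₄⁻: pKₐ(H₃PO₄) ≈ 2.1
CH₃CH₂–N₃ loses N₃⁻: pKₐ(HN₃) ≈ 4.7

CH₃CH₂–I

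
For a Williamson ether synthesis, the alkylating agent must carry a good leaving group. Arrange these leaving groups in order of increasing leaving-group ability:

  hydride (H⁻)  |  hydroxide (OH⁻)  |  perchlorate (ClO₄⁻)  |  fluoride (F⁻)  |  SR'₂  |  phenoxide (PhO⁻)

hydride (H⁻) < hydroxide (OH⁻) < phenoxide (PhO⁻) < fluoride (F⁻) < SR'₂ < perchlorate (ClO₄⁻)

perchlorate (ClO₄⁻): pKₐ(HClO₄) ≈ -10
SR'₂: pKₐ(R'₂SH⁺) ≈ -7
fluoride (F⁻): pKₐ(HF) ≈ 3.2
phenoxide (PhO⁻): pKₐ(C₆H₅OH (phenol)) ≈ 10
hydroxide (OH⁻): pKₐ(H₂O) ≈ 15.7
hydride (H⁻): pKₐ(H₂) ≈ 36
Listed from poorest to best leaving group as asked.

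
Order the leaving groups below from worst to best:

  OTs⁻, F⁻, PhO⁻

PhO⁻ < F⁻ < OTs⁻

OTs⁻: pKₐ(p-CH₃C₆H₄SO₃H (TsOH)) ≈ -2.8
F⁻: pKₐ(HF) ≈ 3.2 — small and strongly basic; the poor halide leaving group
PhO⁻: pKₐ(C₆H₅OH (phenol)) ≈ 10
Reversing gives the worst-to-best order requested.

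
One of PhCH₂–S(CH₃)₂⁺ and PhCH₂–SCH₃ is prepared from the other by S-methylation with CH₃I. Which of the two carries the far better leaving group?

From PhCH₂–SCH₃ the departing group would be RS⁻ (pKₐ(RSH (a thiol)) ≈ 10.5). Moderately basic; rarely leaves without activation.
From PhCH₂–S(CH₃)₂⁺ the leaving group is SR'₂ (pKₐ(R'₂SH⁺) ≈ -7). Neutral; leaves from a sulfonium salt (R–SR'₂⁺).
S-methylation with CH₃I works by allowing neutral dimethyl sulfide, rather than methanethiolate, to depart, making PhCH₂–S(CH₃)₂⁺ enormously more reactive.

PhCH₂–S(CH₃)₂⁺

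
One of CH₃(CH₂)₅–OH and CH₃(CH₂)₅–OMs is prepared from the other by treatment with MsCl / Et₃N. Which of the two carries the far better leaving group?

From CH₃(CH₂)₅–OH the departing group would be OH⁻ (pKₐ(H₂O) ≈ 15.7). Strong base; essentially never leaves without prior activation.
From CH₃(CH₂)₅–OMs the leaving group is OMs⁻ (pKₐ(CH₃SO₃H (MsOH)) ≈ -1.9). Resonance-delocalised alkanesulfonate.
Treatment with MsCl / Et₃N works by converting the hydroxyl into a mesylate, making CH₃(CH₂)₅–OMs enormously more reactive.

CH₃(CH₂)₅–OMs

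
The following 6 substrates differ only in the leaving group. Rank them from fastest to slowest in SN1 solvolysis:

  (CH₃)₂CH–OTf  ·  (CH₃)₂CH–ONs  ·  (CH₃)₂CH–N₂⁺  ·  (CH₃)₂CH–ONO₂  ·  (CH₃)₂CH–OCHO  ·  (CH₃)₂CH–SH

The skeletons are identical, so relative rate is governed entirely by leaving-group ability.
Rank by basicity of the departing species: weakest base leaves most easily.
(CH₃)₂CH–N₂⁺ loses N₂: no meaningful conjugate acid; N₂ departs as an exceptionally stable neutral molecule
(CH₃)₂CH–OTf loses OTf⁻: pKₐ(CF₃SO₃H (triflic acid)) ≈ -14
(CH₃)₂CH–ONs loses ONs⁻: pKₐ(p-O₂NC₆H₄SO₃H) ≈ -3.5
(CH₃)₂CH–ONO₂ loses NO₃⁻: pKₐ(HNO₃) ≈ -1.3
(CH₃)₂CH–OCHO loses HCOO⁻: pKₐ(HCOOH) ≈ 3.8
(CH₃)₂CH–SH loses HS⁻: pKₐ(H₂S) ≈ 7

(CH₃)₂CH–N₂⁺ > (CH₃)₂CH–OTf > (CH₃)₂CH–ONs > (CH₃)₂CH–ONO₂ > (CH₃)₂CH–OCHO > (CH₃)₂CH–SH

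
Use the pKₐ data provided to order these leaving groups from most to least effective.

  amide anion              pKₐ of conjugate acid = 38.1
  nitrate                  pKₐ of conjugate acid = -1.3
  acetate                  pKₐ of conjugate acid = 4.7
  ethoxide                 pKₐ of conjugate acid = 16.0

nitrate > acetate > ethoxide > amide anion

Lower conjugate-acid pKₐ ⇒ weaker base ⇒ better leaving group.
Sorting by the given values: nitrate (-1.3), acetate (4.7), ethoxide (16.0), amide anion (38.1).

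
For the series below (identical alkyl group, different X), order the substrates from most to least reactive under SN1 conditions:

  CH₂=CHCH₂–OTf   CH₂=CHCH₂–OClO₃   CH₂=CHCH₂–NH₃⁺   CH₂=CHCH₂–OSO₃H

With the same alkyl group throughout, only the leaving group differentiates the rates.
Rank by basicity of the departing species: weakest base leaves most easily.
CH₂=CHCH₂–OTf loses OTf⁻: pKₐ(CF₃SO₃H (triflic acid)) ≈ -14
CH₂=CHCH₂–OClO₃ loses ClO₄⁻: pKₐ(HClO₄) ≈ -10
CH₂=CHCH₂–OSO₃H loses HSO₄⁻: pKₐ(H₂SO₄) ≈ -3
CH₂=CHCH₂–NH₃⁺ loses NH₃: pKₐ(NH₄⁺) ≈ 9.2

CH₂=CHCH₂–OTf > CH₂=CHCH₂–OClO₃ > CH₂=CHCH₂–OSO₃H > CH₂=CHCH₂–NH₃⁺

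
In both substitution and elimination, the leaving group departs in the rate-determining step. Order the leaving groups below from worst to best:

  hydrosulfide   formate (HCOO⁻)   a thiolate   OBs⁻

OBs⁻: pKₐ(p-BrC₆H₄SO₃H) ≈ -2.8 — arenesulfonate with a p-bromo substituent
formate (HCOO⁻): pKₐ(HCOOH) ≈ 3.8
hydrosulfide: pKₐ(H₂S) ≈ 7
a thiolate: pKₐ(RSH (a thiol)) ≈ 10.5 — moderately basic; rarely leaves without activation
Listed from poorest to best leaving group as asked.

a thiolate < hydrosulfide < formate (HCOO⁻) < OBs⁻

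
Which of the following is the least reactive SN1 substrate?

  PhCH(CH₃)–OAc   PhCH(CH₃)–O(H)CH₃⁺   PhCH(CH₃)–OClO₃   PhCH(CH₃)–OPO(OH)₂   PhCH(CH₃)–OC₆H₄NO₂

PhCH(CH₃)–OC₆H₄NO₂

The skeletons are identical, so relative rate is governed entirely by leaving-group ability.
Rank by basicity of the departing species: weakest base leaves most easily.
PhCH(CH₃)–OClO₃ loses ClO₄⁻: pKₐ(HClO₄) ≈ -10
PhCH(CH₃)–O(H)CH₃⁺ loses R'OH: pKₐ(R'OH₂⁺) ≈ -2.4
PhCH(CH₃)–OPO(OH)₂ loses H₂PO₄⁻: pKₐ(H₃PO₄) ≈ 2.1
PhCH(CH₃)–OAc loses AcO⁻: pKₐ(CH₃COOH) ≈ 4.8
PhCH(CH₃)–OC₆H₄NO₂ loses p-O₂N–C₆H₄–O⁻: pKₐ(p-nitrophenol) ≈ 7.2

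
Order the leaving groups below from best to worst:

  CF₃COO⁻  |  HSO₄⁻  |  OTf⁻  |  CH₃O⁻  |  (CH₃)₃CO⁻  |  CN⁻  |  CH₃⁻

OTf⁻ > HSO₄⁻ > CF₃COO⁻ > CN⁻ > CH₃O⁻ > (CH₃)₃CO⁻ > CH₃⁻

The more stable X⁻ (or X) is on its own — i.e. the weaker a base it is — the better a leaving group it makes.
OTf⁻: pKₐ(CF₃SO₃H (triflic acid)) ≈ -14
HSO₄⁻: pKₐ(H₂SO₄) ≈ -3 — conjugate base of a strong mineral acid
CF₃COO⁻: pKₐ(CF₃COOH) ≈ 0.2
CN⁻: pKₐ(HCN) ≈ 9.2
CH₃O⁻: pKₐ(CH₃OH) ≈ 15.5 — strong base; alkoxides do not leave unassisted
(CH₃)₃CO⁻: pKₐ(t-BuOH) ≈ 18
CH₃⁻: pKₐ(CH₄) ≈ 48 — unstabilised carbanion; the worst conceivable leaving group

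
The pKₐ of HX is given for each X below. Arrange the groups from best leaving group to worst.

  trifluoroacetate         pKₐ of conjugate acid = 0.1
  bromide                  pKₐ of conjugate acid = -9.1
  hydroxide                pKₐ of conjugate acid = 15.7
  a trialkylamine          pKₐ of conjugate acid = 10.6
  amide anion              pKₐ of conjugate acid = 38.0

bromide > trifluoroacetate > a trialkylamine > hydroxide > amide anion

Lower conjugate-acid pKₐ ⇒ weaker base ⇒ better leaving group.
Sorting by the given values: bromide (-9.1), trifluoroacetate (0.1), a trialkylamine (10.6), hydroxide (15.7), amide anion (38.0).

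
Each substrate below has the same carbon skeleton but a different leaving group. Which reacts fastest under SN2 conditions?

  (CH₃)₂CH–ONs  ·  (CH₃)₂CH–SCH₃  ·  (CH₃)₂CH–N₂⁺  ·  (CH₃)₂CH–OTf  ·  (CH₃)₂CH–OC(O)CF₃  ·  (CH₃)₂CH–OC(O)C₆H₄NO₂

(CH₃)₂CH–N₂⁺

The skeletons are identical, so relative rate is governed entirely by leaving-group ability.
The more stable X⁻ (or X) is on its own — i.e. the weaker a base it is — the better a leaving group it makes.
(CH₃)₂CH–N₂⁺ loses N₂: no meaningful conjugate acid; N₂ departs as an exceptionally stable neutral molecule
(CH₃)₂CH–OTf loses OTf⁻: pKₐ(CF₃SO₃H (triflic acid)) ≈ -14
(CH₃)₂CH–ONs loses ONs⁻: pKₐ(p-O₂NC₆H₄SO₃H) ≈ -3.5
(CH₃)₂CH–OC(O)CF₃ loses CF₃COO⁻: pKₐ(CF₃COOH) ≈ 0.2
(CH₃)₂CH–OC(O)C₆H₄NO₂ loses p-O₂N–C₆H₄–COO⁻: pKₐ(p-nitrobenzoic acid) ≈ 3.4
(CH₃)₂CH–SCH₃ loses RS⁻: pKₐ(RSH (a thiol)) ≈ 10.5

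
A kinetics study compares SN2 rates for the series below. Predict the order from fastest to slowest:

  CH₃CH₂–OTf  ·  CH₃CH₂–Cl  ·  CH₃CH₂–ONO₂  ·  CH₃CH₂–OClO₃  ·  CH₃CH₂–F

CH₃CH₂–OTf > CH₃CH₂–OClO₃ > CH₃CH₂–Cl > CH₃CH₂–ONO₂ > CH₃CH₂–F

With the same alkyl group throughout, only the leaving group differentiates the rates.
Leaving-group ability tracks the stability of the departed species; conjugate-acid pKₐ is the usual yardstick (lower pKₐ → better LG).
CH₃CH₂–OTf loses OTf⁻: pKₐ(CF₃SO₃H (triflic acid)) ≈ -14
CH₃CH₂–OClO₃ loses ClO₄⁻: pKₐ(HClO₄) ≈ -10
CH₃CH₂–Cl loses Cl⁻: pKₐ(HCl) ≈ -7
CH₃CH₂–ONO₂ loses NO₃⁻: pKₐ(HNO₃) ≈ -1.3
CH₃CH₂–F loses F⁻: pKₐ(HF) ≈ 3.2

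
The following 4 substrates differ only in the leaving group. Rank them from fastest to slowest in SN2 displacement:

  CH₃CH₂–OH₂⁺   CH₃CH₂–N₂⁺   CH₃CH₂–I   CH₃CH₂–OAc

CH₃CH₂–N₂⁺ > CH₃CH₂–I > CH₃CH₂–OH₂⁺ > CH₃CH₂–OAc

The skeletons are identical, so relative rate is governed entirely by leaving-group ability.
Leaving-group ability tracks the stability of the departed species; conjugate-acid pKₐ is the usual yardstick (lower pKₐ → better LG).
CH₃CH₂–N₂⁺ loses N₂: no meaningful conjugate acid; N₂ departs as an exceptionally stable neutral molecule
CH₃CH₂–I loses I⁻: pKₐ(HI) ≈ -10
CH₃CH₂–OH₂⁺ loses H₂O: pKₐ(H₃O⁺) ≈ -1.7
CH₃CH₂–OAc loses AcO⁻: pKₐ(CH₃COOH) ≈ 4.8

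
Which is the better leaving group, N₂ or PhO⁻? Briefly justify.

N₂

N₂ is the better leaving group.
N₂ is the ultimate leaving group — it departs as an exceptionally stable neutral molecule, whereas PhO⁻ (pKₐ(C₆H₅OH (phenol)) ≈ 10) is far more basic.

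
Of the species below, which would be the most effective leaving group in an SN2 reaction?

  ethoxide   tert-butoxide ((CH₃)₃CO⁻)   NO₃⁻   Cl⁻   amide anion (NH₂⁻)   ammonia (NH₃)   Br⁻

Br⁻

Rank by basicity of the departing species: weakest base leaves most easily.
Br⁻: pKₐ(HBr) ≈ -9
Cl⁻: pKₐ(HCl) ≈ -7
NO₃⁻: pKₐ(HNO₃) ≈ -1.3
ammonia (NH₃): pKₐ(NH₄⁺) ≈ 9.2
ethoxide: pKₐ(CH₃CH₂OH) ≈ 16
tert-butoxide ((CH₃)₃CO⁻): pKₐ(t-BuOH) ≈ 18
amide anion (NH₂⁻): pKₐ(NH₃) ≈ 38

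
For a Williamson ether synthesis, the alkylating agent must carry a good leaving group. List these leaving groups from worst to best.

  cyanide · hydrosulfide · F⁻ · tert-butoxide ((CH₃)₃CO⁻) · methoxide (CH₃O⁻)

F⁻: pKₐ(HF) ≈ 3.2 — small and strongly basic; the poor halide leaving group
hydrosulfide: pKₐ(H₂S) ≈ 7 — larger and more polarisable than the oxygen analogue
cyanide: pKₐ(HCN) ≈ 9.2
methoxide (CH₃O⁻): pKₐ(CH₃OH) ≈ 15.5
tert-butoxide ((CH₃)₃CO⁻): pKₐ(t-BuOH) ≈ 18 — bulky, strongly basic alkoxide
Listed from poorest to best leaving group as asked.

tert-butoxide ((CH₃)₃CO⁻) < methoxide (CH₃O⁻) < cyanide < hydrosulfide < F⁻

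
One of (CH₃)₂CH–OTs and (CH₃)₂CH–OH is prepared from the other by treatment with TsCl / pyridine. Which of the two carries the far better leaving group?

From (CH₃)₂CH–OH the departing group would be OH⁻ (pKₐ(H₂O) ≈ 15.7). Strong base; essentially never leaves without prior activation.
From (CH₃)₂CH–OTs the leaving group is OTs⁻ (pKₐ(p-CH₃C₆H₄SO₃H (TsOH)) ≈ -2.8). Resonance-delocalised arenesulfonate.
Treatment with TsCl / pyridine works by converting the hydroxyl into a tosylate, making (CH₃)₂CH–OTs enormously more reactive.

(CH₃)₂CH–OTs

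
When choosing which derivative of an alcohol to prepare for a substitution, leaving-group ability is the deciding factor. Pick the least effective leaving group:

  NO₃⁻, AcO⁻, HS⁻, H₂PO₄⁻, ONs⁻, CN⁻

CN⁻

A good leaving group is a weak base: the lower the pKₐ of its conjugate acid, the more readily it departs.
ONs⁻: pKₐ(p-O₂NC₆H₄SO₃H) ≈ -3.5
NO₃⁻: pKₐ(HNO₃) ≈ -1.3
H₂PO₄⁻: pKₐ(H₃PO₄) ≈ 2.1
AcO⁻: pKₐ(CH₃COOH) ≈ 4.8
HS⁻: pKₐ(H₂S) ≈ 7
CN⁻: pKₐ(HCN) ≈ 9.2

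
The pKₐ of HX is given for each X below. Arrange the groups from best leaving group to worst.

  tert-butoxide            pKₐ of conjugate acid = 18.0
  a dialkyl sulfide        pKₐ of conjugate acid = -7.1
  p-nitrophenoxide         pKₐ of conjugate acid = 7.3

Lower conjugate-acid pKₐ ⇒ weaker base ⇒ better leaving group.
Sorting by the given values: a dialkyl sulfide (-7.1), p-nitrophenoxide (7.3), tert-butoxide (18.0).

a dialkyl sulfide > p-nitrophenoxide > tert-butoxide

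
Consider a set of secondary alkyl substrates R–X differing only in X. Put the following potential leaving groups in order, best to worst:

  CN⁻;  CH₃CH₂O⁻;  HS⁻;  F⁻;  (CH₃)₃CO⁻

F⁻ > HS⁻ > CN⁻ > CH₃CH₂O⁻ > (CH₃)₃CO⁻

The more stable X⁻ (or X) is on its own — i.e. the weaker a base it is — the better a leaving group it makes.
F⁻: pKₐ(HF) ≈ 3.2 — small and strongly basic; the poor halide leaving group
HS⁻: pKₐ(H₂S) ≈ 7
CN⁻: pKₐ(HCN) ≈ 9.2 — sp carbon stabilises the charge somewhat, but still a poor LG
CH₃CH₂O⁻: pKₐ(CH₃CH₂OH) ≈ 16 — strong base; alkoxides do not leave unassisted
(CH₃)₃CO⁻: pKₐ(t-BuOH) ≈ 18 — bulky, strongly basic alkoxide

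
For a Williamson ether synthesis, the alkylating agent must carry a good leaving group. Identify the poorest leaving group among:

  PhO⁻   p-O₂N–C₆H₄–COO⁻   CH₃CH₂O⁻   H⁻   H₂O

The more stable X⁻ (or X) is on its own — i.e. the weaker a base it is — the better a leaving group it makes.
H₂O: pKₐ(H₃O⁺) ≈ -1.7
p-O₂N–C₆H₄–COO⁻: pKₐ(p-nitrobenzoic acid) ≈ 3.4
PhO⁻: pKₐ(C₆H₅OH (phenol)) ≈ 10
CH₃CH₂O⁻: pKₐ(CH₃CH₂OH) ≈ 16
H⁻: pKₐ(H₂) ≈ 36

H⁻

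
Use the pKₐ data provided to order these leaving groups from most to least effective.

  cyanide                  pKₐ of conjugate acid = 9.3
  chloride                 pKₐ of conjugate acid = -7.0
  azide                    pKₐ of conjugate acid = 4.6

chloride > azide > cyanide

Lower conjugate-acid pKₐ ⇒ weaker base ⇒ better leaving group.
Sorting by the given values: chloride (-7.0), azide (4.6), cyanide (9.3).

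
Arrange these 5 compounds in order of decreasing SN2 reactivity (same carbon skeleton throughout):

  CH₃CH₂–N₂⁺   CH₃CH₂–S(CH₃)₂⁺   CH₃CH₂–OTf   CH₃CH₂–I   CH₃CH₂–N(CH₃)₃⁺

With the same alkyl group throughout, only the leaving group differentiates the rates.
The more stable X⁻ (or X) is on its own — i.e. the weaker a base it is — the better a leaving group it makes.
CH₃CH₂–N₂⁺ loses N₂: no meaningful conjugate acid; N₂ departs as an exceptionally stable neutral molecule
CH₃CH₂–OTf loses OTf⁻: pKₐ(CF₃SO₃H (triflic acid)) ≈ -14
CH₃CH₂–I loses I⁻: pKₐ(HI) ≈ -10
CH₃CH₂–S(CH₃)₂⁺ loses SR'₂: pKₐ(R'₂SH⁺) ≈ -7
CH₃CH₂–N(CH₃)₃⁺ loses NR'₃: pKₐ(R'₃NH⁺) ≈ 10.7

CH₃CH₂–N₂⁺ > CH₃CH₂–OTf > CH₃CH₂–I > CH₃CH₂–S(CH₃)₂⁺ > CH₃CH₂–N(CH₃)₃⁺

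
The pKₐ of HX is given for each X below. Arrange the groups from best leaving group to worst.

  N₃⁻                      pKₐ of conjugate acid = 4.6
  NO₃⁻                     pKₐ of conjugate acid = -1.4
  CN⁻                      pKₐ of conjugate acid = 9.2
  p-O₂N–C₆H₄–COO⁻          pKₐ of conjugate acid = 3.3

NO₃⁻ > p-O₂N–C₆H₄–COO⁻ > N₃⁻ > CN⁻

Lower conjugate-acid pKₐ ⇒ weaker base ⇒ better leaving group.
Sorting by the given values: NO₃⁻ (-1.4), p-O₂N–C₆H₄–COO⁻ (3.3), N₃⁻ (4.6), CN⁻ (9.2).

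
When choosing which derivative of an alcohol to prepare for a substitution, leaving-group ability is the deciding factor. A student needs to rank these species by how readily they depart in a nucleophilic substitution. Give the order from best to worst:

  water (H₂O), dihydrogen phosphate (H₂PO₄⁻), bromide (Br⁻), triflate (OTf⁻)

triflate (OTf⁻) > bromide (Br⁻) > water (H₂O) > dihydrogen phosphate (H₂PO₄⁻)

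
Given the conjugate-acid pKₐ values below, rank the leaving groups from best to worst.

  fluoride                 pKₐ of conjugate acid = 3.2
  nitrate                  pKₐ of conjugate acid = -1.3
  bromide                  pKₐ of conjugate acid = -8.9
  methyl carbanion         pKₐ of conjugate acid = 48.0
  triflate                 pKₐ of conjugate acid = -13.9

triflate > bromide > nitrate > fluoride > methyl carbanion

Lower conjugate-acid pKₐ ⇒ weaker base ⇒ better leaving group.
Sorting by the given values: triflate (-13.9), bromide (-8.9), nitrate (-1.3), fluoride (3.2), methyl carbanion (48.0).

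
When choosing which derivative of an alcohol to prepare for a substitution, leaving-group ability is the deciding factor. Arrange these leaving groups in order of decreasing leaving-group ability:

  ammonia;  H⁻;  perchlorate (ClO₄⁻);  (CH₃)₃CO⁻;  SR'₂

perchlorate (ClO₄⁻) > SR'₂ > ammonia > (CH₃)₃CO⁻ > H⁻

Rank by basicity of the departing species: weakest base leaves most easily.
perchlorate (ClO₄⁻): pKₐ(HClO₄) ≈ -10 — extremely weak base; rarely used for safety reasons
SR'₂: pKₐ(R'₂SH⁺) ≈ -7 — neutral; leaves from a sulfonium salt (R–SR'₂⁺)
ammonia: pKₐ(NH₄⁺) ≈ 9.2
(CH₃)₃CO⁻: pKₐ(t-BuOH) ≈ 18 — bulky, strongly basic alkoxide
H⁻: pKₐ(H₂) ≈ 36 — extremely strong base; leaves only in special hydride-transfer contexts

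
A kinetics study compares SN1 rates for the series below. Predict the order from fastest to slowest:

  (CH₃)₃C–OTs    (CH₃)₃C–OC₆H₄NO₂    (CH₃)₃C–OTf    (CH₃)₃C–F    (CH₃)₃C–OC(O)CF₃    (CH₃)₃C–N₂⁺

(CH₃)₃C–N₂⁺ > (CH₃)₃C–OTf > (CH₃)₃C–OTs > (CH₃)₃C–OC(O)CF₃ > (CH₃)₃C–F > (CH₃)₃C–OC₆H₄NO₂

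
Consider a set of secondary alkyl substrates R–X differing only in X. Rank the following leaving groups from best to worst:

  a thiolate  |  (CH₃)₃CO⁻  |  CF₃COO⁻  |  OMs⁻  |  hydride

OMs⁻ > CF₃COO⁻ > a thiolate > (CH₃)₃CO⁻ > hydride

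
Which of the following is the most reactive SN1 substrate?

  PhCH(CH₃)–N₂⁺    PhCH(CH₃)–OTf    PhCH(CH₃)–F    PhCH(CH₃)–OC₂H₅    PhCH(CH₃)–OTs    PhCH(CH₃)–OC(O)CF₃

PhCH(CH₃)–N₂⁺

Same R in every case — rank the leaving groups.
Leaving-group ability tracks the stability of the departed species; conjugate-acid pKₐ is the usual yardstick (lower pKₐ → better LG).
PhCH(CH₃)–N₂⁺ loses N₂: no meaningful conjugate acid; N₂ departs as an exceptionally stable neutral molecule
PhCH(CH₃)–OTf loses OTf⁻: pKₐ(CF₃SO₃H (triflic acid)) ≈ -14
PhCH(CH₃)–OTs loses OTs⁻: pKₐ(p-CH₃C₆H₄SO₃H (TsOH)) ≈ -2.8
PhCH(CH₃)–OC(O)CF₃ loses CF₃COO⁻: pKₐ(CF₃COOH) ≈ 0.2
PhCH(CH₃)–F loses F⁻: pKₐ(HF) ≈ 3.2
PhCH(CH₃)–OC₂H₅ loses CH₃CH₂O⁻: pKₐ(CH₃CH₂OH) ≈ 16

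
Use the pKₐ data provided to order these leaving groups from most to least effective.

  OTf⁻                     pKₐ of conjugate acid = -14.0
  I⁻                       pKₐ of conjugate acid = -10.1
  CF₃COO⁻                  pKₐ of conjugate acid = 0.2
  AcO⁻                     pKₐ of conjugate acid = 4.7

OTf⁻ > I⁻ > CF₃COO⁻ > AcO⁻

Lower conjugate-acid pKₐ ⇒ weaker base ⇒ better leaving group.
Sorting by the given values: OTf⁻ (-14.0), I⁻ (-10.1), CF₃COO⁻ (0.2), AcO⁻ (4.7).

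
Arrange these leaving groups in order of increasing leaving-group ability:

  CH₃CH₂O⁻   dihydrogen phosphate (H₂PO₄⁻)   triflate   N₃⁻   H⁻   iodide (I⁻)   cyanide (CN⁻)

Leaving-group ability tracks the stability of the departed species; conjugate-acid pKₐ is the usual yardstick (lower pKₐ → better LG).
triflate: pKₐ(CF₃SO₃H (triflic acid)) ≈ -14
iodide (I⁻): pKₐ(HI) ≈ -10
dihydrogen phosphate (H₂PO₄⁻): pKₐ(H₃PO₄) ≈ 2.1
N₃⁻: pKₐ(HN₃) ≈ 4.7 — linear, resonance-stabilised
cyanide (CN⁻): pKₐ(HCN) ≈ 9.2
CH₃CH₂O⁻: pKₐ(CH₃CH₂OH) ≈ 16
H⁻: pKₐ(H₂) ≈ 36 — extremely strong base; leaves only in special hydride-transfer contexts
Reversing gives the worst-to-best order requested.

H⁻ < CH₃CH₂O⁻ < cyanide (CN⁻) < N₃⁻ < dihydrogen phosphate (H₂PO₄⁻) < iodide (I⁻) < triflate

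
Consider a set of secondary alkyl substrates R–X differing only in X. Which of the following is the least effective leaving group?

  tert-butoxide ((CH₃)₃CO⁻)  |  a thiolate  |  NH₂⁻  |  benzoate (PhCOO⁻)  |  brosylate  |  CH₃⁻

CH₃⁻

A good leaving group is a weak base: the lower the pKₐ of its conjugate acid, the more readily it departs.
brosylate: pKₐ(p-BrC₆H₄SO₃H) ≈ -2.8
benzoate (PhCOO⁻): pKₐ(C₆H₅COOH) ≈ 4.2
a thiolate: pKₐ(RSH (a thiol)) ≈ 10.5
tert-butoxide ((CH₃)₃CO⁻): pKₐ(t-BuOH) ≈ 18
NH₂⁻: pKₐ(NH₃) ≈ 38
CH₃⁻: pKₐ(CH₄) ≈ 48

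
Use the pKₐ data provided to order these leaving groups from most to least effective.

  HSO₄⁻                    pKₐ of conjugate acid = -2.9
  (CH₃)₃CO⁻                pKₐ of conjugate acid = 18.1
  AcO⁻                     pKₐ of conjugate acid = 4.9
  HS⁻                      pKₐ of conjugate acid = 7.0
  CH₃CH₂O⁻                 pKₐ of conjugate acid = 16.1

HSO₄⁻ > AcO⁻ > HS⁻ > CH₃CH₂O⁻ > (CH₃)₃CO⁻

Lower conjugate-acid pKₐ ⇒ weaker base ⇒ better leaving group.
Sorting by the given values: HSO₄⁻ (-2.9), AcO⁻ (4.9), HS⁻ (7.0), CH₃CH₂O⁻ (16.1), (CH₃)₃CO⁻ (18.1).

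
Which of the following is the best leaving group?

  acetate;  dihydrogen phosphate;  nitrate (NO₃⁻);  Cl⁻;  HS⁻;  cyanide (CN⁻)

Cl⁻: pKₐ(HCl) ≈ -7
nitrate (NO₃⁻): pKₐ(HNO₃) ≈ -1.3
dihydrogen phosphate: pKₐ(H₃PO₄) ≈ 2.1
acetate: pKₐ(CH₃COOH) ≈ 4.8
HS⁻: pKₐ(H₂S) ≈ 7
cyanide (CN⁻): pKₐ(HCN) ≈ 9.2

Cl⁻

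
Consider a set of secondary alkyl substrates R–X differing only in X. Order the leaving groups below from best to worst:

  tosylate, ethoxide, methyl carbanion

Leaving-group ability tracks the stability of the departed species; conjugate-acid pKₐ is the usual yardstick (lower pKₐ → better LG).
tosylate: pKₐ(p-CH₃C₆H₄SO₃H (TsOH)) ≈ -2.8 — resonance-delocalised arenesulfonate
ethoxide: pKₐ(CH₃CH₂OH) ≈ 16 — strong base; alkoxides do not leave unassisted
methyl carbanion: pKₐ(CH₄) ≈ 48 — unstabilised carbanion; the worst conceivable leaving group

tosylate > ethoxide > methyl carbanion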